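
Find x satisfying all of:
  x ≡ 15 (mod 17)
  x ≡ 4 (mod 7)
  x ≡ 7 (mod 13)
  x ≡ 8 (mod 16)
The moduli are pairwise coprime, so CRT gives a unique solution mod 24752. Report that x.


Product of moduli M = 17 · 7 · 13 · 16 = 24752.
Merge one congruence at a time:
  Start: x ≡ 15 (mod 17).
  Combine with x ≡ 4 (mod 7); new modulus lcm = 119.
    Write x = 15 + 17·t and substitute into x ≡ 4 (mod 7): 17·t ≡ 4 − 15 = -11 (mod 7).
    Reduce coefficients mod 7: 3·t ≡ 3 (mod 7).
    The inverse of 3 mod 7 is 5 (since 3·5 = 15 = 2·7 + 1), so t ≡ 5·3 = 15 ≡ 1 (mod 7).
    Then x = 15 + 17·1 = 32, valid modulo lcm(17, 7) = 119: x ≡ 32 (mod 119).
  Combine with x ≡ 7 (mod 13); new modulus lcm = 1547.
    Write x = 32 + 119·t and substitute into x ≡ 7 (mod 13): 119·t ≡ 7 − 32 = -25 (mod 13).
    Reduce coefficients mod 13: 2·t ≡ 1 (mod 13).
    The inverse of 2 mod 13 is 7 (since 2·7 = 14 = 1·13 + 1), so t ≡ 7·1 = 7 ≡ 7 (mod 13).
    Then x = 32 + 119·7 = 865, valid modulo lcm(119, 13) = 1547: x ≡ 865 (mod 1547).
  Combine with x ≡ 8 (mod 16); new modulus lcm = 24752.
    Write x = 865 + 1547·t and substitute into x ≡ 8 (mod 16): 1547·t ≡ 8 − 865 = -857 (mod 16).
    Reduce coefficients mod 16: 11·t ≡ 7 (mod 16).
    The inverse of 11 mod 16 is 3 (since 11·3 = 33 = 2·16 + 1), so t ≡ 3·7 = 21 ≡ 5 (mod 16).
    Then x = 865 + 1547·5 = 8600, valid modulo lcm(1547, 16) = 24752: x ≡ 8600 (mod 24752).
Verify against each original: 8600 mod 17 = 15, 8600 mod 7 = 4, 8600 mod 13 = 7, 8600 mod 16 = 8.

x ≡ 8600 (mod 24752).


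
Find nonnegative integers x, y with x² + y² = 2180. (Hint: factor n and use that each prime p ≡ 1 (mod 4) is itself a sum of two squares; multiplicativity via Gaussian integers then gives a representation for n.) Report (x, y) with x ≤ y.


Step 1: Factor n = 2180 = 2^2 · 5 · 109.
Step 2: Check the mod-4 condition on each prime factor: 2 = 2 (special); 5 ≡ 1 (mod 4), exponent 1; 109 ≡ 1 (mod 4), exponent 1.
All primes ≡ 3 (mod 4) appear to even exponent (or don't appear), so by the two-squares theorem n IS expressible as a sum of two squares.
Step 3: Build a representation. Group n = k² · m with k = 2 and m = 5 · 109 = 545 (a product of primes ≡ 1 (mod 4)); a representation of m scales to one of n via (k·x)² + (k·y)² = k²(x² + y²). Each prime p ≡ 1 (mod 4) is itself a sum of two squares; find a² by testing p − a² for a perfect square:
  5: 5 − 1² = 4 = 2² ⇒ 5 = 1² + 2².
  109: 109 − 1² = 108, 109 − 2² = 105, 109 − 3² = 100 = 10² ⇒ 109 = 3² + 10².
  Combine using the Brahmagupta–Fibonacci identity (a² + b²)(c² + d²) = (ac − bd)² + (ad + bc)² = (ac + bd)² + (ad − bc)²:
  5 · 109 = 545: from (1² + 2²)(3² + 10²), take (1·3 − 2·10, 1·10 + 2·3) = (3 − 20, 10 + 6) = (-17, 16); dropping signs (only squares matter) gives (17, 16); check 17² + 16² = 289 + 256 = 545 ✓.
  Scale by k = 2: (2·17, 2·16) = (34, 32).
Step 4: Order so x ≤ y and verify: 32² + 34² = 1024 + 1156 = 2180 = n. ✓

n = 2180 = 32² + 34² (one valid representation with x ≤ y).


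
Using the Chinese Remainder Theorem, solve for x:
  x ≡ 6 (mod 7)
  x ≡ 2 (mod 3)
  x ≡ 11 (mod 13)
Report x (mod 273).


Moduli 7, 3, 13 are pairwise coprime; by CRT there is a unique solution modulo M = 7 · 3 · 13 = 273.
Solve pairwise, accumulating the modulus:
  Start with x ≡ 6 (mod 7).
  Combine with x ≡ 2 (mod 3): since gcd(7, 3) = 1, we get a unique residue mod 21.
    Write x = 6 + 7·t and substitute into x ≡ 2 (mod 3): 7·t ≡ 2 − 6 = -4 (mod 3).
    Reduce coefficients mod 3: 1·t ≡ 2 (mod 3).
    So t ≡ 2 (mod 3).
    Then x = 6 + 7·2 = 20, valid modulo lcm(7, 3) = 21: x ≡ 20 (mod 21).
  Combine with x ≡ 11 (mod 13): since gcd(21, 13) = 1, we get a unique residue mod 273.
    Write x = 20 + 21·t and substitute into x ≡ 11 (mod 13): 21·t ≡ 11 − 20 = -9 (mod 13).
    Reduce coefficients mod 13: 8·t ≡ 4 (mod 13).
    The inverse of 8 mod 13 is 5 (since 8·5 = 40 = 3·13 + 1), so t ≡ 5·4 = 20 ≡ 7 (mod 13).
    Then x = 20 + 21·7 = 167, valid modulo lcm(21, 13) = 273: x ≡ 167 (mod 273).
Verify: 167 mod 7 = 6 ✓, 167 mod 3 = 2 ✓, 167 mod 13 = 11 ✓.

x ≡ 167 (mod 273).


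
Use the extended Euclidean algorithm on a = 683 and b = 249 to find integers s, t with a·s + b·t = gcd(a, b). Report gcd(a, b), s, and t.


Euclidean algorithm on (683, 249) — divide until remainder is 0:
  683 = 2 · 249 + 185
  249 = 1 · 185 + 64
  185 = 2 · 64 + 57
  64 = 1 · 57 + 7
  57 = 8 · 7 + 1
  7 = 7 · 1 + 0
gcd(683, 249) = 1.
Track Bezout coefficients alongside the remainders: start with r₀ = 683 = a·1 + b·0 (s = 1, t = 0) and r₁ = 249 = a·0 + b·1 (s = 0, t = 1); each new remainder r_{k+1} = r_{k-1} − q_k·r_k inherits s_{k+1} = s_{k-1} − q_k·s_k, t_{k+1} = t_{k-1} − q_k·t_k, so r_k = a·s_k + b·t_k at every step:
  q = 2: r = 185, s = 1 − 2·0 = 1, t = 0 − 2·1 = -2  (check: 683·1 + 249·(-2) = 185)
  q = 1: r = 64, s = 0 − 1·1 = -1, t = 1 − 1·(-2) = 3  (check: 683·(-1) + 249·3 = 64)
  q = 2: r = 57, s = 1 − 2·(-1) = 3, t = -2 − 2·3 = -8  (check: 683·3 + 249·(-8) = 57)
  q = 1: r = 7, s = -1 − 1·3 = -4, t = 3 − 1·(-8) = 11  (check: 683·(-4) + 249·11 = 7)
  q = 8: r = 1, s = 3 − 8·(-4) = 35, t = -8 − 8·11 = -96  (check: 683·35 + 249·(-96) = 1)
The row with r = 1 (the gcd) gives the Bezout coefficients s = 35, t = -96.
Result: 683 · (35) + 249 · (-96) = 1.

gcd(683, 249) = 1; s = 35, t = -96 (check: 683·35 + 249·(-96) = 1).


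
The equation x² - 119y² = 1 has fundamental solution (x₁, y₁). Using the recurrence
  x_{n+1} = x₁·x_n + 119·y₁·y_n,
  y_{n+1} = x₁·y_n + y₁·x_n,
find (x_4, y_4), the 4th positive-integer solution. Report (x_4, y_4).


Step 1: Find the fundamental solution (x₁, y₁) of x² - 119y² = 1.
  Expand √119 as a continued fraction. a₀ = ⌊√119⌋ = 10; iterate m_{k+1} = d_k·a_k − m_k, d_{k+1} = (119 − m_{k+1}²)/d_k, a_{k+1} = ⌊(a₀ + m_{k+1})/d_{k+1}⌋ (starting m₀ = 0, d₀ = 1), with convergents p_k = a_k·p_{k-1} + p_{k-2}, q_k = a_k·q_{k-1} + q_{k-2} (p₋₁ = 1, q₋₁ = 0):
  k = 0: a₀ = 10; p₀/q₀ = 10/1; p₀² − 119·q₀² = 100 − 119 = -19.
  k = 1: m = 10, d = 19, a = ⌊(10 + 10)/19⌋ = 1; p/q = (1·10 + 1)/(1·1 + 0) = 11/1; p² − 119·q² = 121 − 119 = 2.
  k = 2: m = 9, d = 2, a = ⌊(10 + 9)/2⌋ = 9; p/q = (9·11 + 10)/(9·1 + 1) = 109/10; p² − 119·q² = 11881 − 11900 = -19.
  k = 3: m = 9, d = 19, a = ⌊(10 + 9)/19⌋ = 1; p/q = (1·109 + 11)/(1·10 + 1) = 120/11; p² − 119·q² = 14400 − 14399 = 1.
  The first convergent with p² − 119·q² = 1 gives the fundamental solution (x₁, y₁) = (120, 11).
Step 2: Apply the recurrence (x_{n+1}, y_{n+1}) = (x₁x_n + 119y₁y_n, x₁y_n + y₁x_n) repeatedly.
  From (x_1, y_1) = (120, 11): x_2 = 120·120 + 119·11·11 = 28799; y_2 = 120·11 + 11·120 = 2640.
  From (x_2, y_2) = (28799, 2640): x_3 = 120·28799 + 119·11·2640 = 6911640; y_3 = 120·2640 + 11·28799 = 633589.
  From (x_3, y_3) = (6911640, 633589): x_4 = 120·6911640 + 119·11·633589 = 1658764801; y_4 = 120·633589 + 11·6911640 = 152058720.
Step 3: Verify x_4² - 119·y_4² = 2751500665036569601 - 2751500665036569600 = 1 (should be 1). ✓

(x_1, y_1) = (120, 11); (x_4, y_4) = (1658764801, 152058720).


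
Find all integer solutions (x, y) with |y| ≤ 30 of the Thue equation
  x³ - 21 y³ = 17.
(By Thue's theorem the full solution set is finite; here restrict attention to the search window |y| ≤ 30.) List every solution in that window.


The equation is x³ - 21y³ = 17. For fixed y, x³ = 21·y³ + 17, so a solution requires the RHS to be a perfect cube.
Strategy: iterate y from -30 to 30, compute RHS = 21·y³ + 17, and check whether it is a (positive or negative) perfect cube.
Check small values of y:
  y = 0: RHS = 17 is not a perfect cube.
  y = 1: RHS = 38 is not a perfect cube.
  y = -1: RHS = -4 is not a perfect cube.
  y = 2: RHS = 185 is not a perfect cube.
  y = -2: RHS = -151 is not a perfect cube.
  y = 3: RHS = 584 is not a perfect cube.
  y = -3: RHS = -550 is not a perfect cube.
Continuing the search up to |y| = 30 finds no solutions either.
No (x, y) in the scanned range satisfies the equation.

No integer solutions with |y| ≤ 30.


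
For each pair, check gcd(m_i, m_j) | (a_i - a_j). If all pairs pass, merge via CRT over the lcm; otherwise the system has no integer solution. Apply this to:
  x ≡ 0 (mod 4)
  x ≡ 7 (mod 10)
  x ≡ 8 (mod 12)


Moduli 4, 10, 12 are not pairwise coprime, so CRT works modulo lcm(m_i) when all pairwise compatibility conditions hold.
Pairwise compatibility: gcd(m_i, m_j) must divide a_i - a_j for every pair.
Merge one congruence at a time:
  Start: x ≡ 0 (mod 4).
  Combine with x ≡ 7 (mod 10): gcd(4, 10) = 2, and 7 - 0 = 7 is NOT divisible by 2.
    ⇒ system is inconsistent (no integer solution).

No solution (the system is inconsistent).


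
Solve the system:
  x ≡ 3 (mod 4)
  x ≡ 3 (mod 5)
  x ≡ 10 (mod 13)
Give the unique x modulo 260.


Moduli 4, 5, 13 are pairwise coprime; by CRT there is a unique solution modulo M = 4 · 5 · 13 = 260.
Solve pairwise, accumulating the modulus:
  Start with x ≡ 3 (mod 4).
  Combine with x ≡ 3 (mod 5): since gcd(4, 5) = 1, we get a unique residue mod 20.
    Write x = 3 + 4·t and substitute into x ≡ 3 (mod 5): 4·t ≡ 3 − 3 = 0 (mod 5).
    The inverse of 4 mod 5 is 4 (since 4·4 = 16 = 3·5 + 1), so t ≡ 4·0 = 0 ≡ 0 (mod 5).
    Then x = 3 + 4·0 = 3, valid modulo lcm(4, 5) = 20: x ≡ 3 (mod 20).
  Combine with x ≡ 10 (mod 13): since gcd(20, 13) = 1, we get a unique residue mod 260.
    Write x = 3 + 20·t and substitute into x ≡ 10 (mod 13): 20·t ≡ 10 − 3 = 7 (mod 13).
    Reduce coefficients mod 13: 7·t ≡ 7 (mod 13).
    The inverse of 7 mod 13 is 2 (since 7·2 = 14 = 1·13 + 1), so t ≡ 2·7 = 14 ≡ 1 (mod 13).
    Then x = 3 + 20·1 = 23, valid modulo lcm(20, 13) = 260: x ≡ 23 (mod 260).
Verify: 23 mod 4 = 3 ✓, 23 mod 5 = 3 ✓, 23 mod 13 = 10 ✓.

x ≡ 23 (mod 260).


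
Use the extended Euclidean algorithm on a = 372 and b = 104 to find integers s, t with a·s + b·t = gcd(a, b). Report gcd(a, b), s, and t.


Euclidean algorithm on (372, 104) — divide until remainder is 0:
  372 = 3 · 104 + 60
  104 = 1 · 60 + 44
  60 = 1 · 44 + 16
  44 = 2 · 16 + 12
  16 = 1 · 12 + 4
  12 = 3 · 4 + 0
gcd(372, 104) = 4.
Track Bezout coefficients alongside the remainders: start with r₀ = 372 = a·1 + b·0 (s = 1, t = 0) and r₁ = 104 = a·0 + b·1 (s = 0, t = 1); each new remainder r_{k+1} = r_{k-1} − q_k·r_k inherits s_{k+1} = s_{k-1} − q_k·s_k, t_{k+1} = t_{k-1} − q_k·t_k, so r_k = a·s_k + b·t_k at every step:
  q = 3: r = 60, s = 1 − 3·0 = 1, t = 0 − 3·1 = -3  (check: 372·1 + 104·(-3) = 60)
  q = 1: r = 44, s = 0 − 1·1 = -1, t = 1 − 1·(-3) = 4  (check: 372·(-1) + 104·4 = 44)
  q = 1: r = 16, s = 1 − 1·(-1) = 2, t = -3 − 1·4 = -7  (check: 372·2 + 104·(-7) = 16)
  q = 2: r = 12, s = -1 − 2·2 = -5, t = 4 − 2·(-7) = 18  (check: 372·(-5) + 104·18 = 12)
  q = 1: r = 4, s = 2 − 1·(-5) = 7, t = -7 − 1·18 = -25  (check: 372·7 + 104·(-25) = 4)
The row with r = 4 (the gcd) gives the Bezout coefficients s = 7, t = -25.
Result: 372 · (7) + 104 · (-25) = 4.

gcd(372, 104) = 4; s = 7, t = -25 (check: 372·7 + 104·(-25) = 4).


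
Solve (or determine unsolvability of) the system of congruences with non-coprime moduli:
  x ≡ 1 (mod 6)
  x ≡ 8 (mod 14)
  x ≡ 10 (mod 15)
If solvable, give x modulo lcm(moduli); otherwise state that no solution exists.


Moduli 6, 14, 15 are not pairwise coprime, so CRT works modulo lcm(m_i) when all pairwise compatibility conditions hold.
Pairwise compatibility: gcd(m_i, m_j) must divide a_i - a_j for every pair.
Merge one congruence at a time:
  Start: x ≡ 1 (mod 6).
  Combine with x ≡ 8 (mod 14): gcd(6, 14) = 2, and 8 - 1 = 7 is NOT divisible by 2.
    ⇒ system is inconsistent (no integer solution).

No solution (the system is inconsistent).


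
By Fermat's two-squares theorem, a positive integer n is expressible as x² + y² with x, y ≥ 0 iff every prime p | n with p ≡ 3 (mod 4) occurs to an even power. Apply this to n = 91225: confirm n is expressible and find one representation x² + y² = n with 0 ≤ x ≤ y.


Step 1: Factor n = 91225 = 5^2 · 41 · 89.
Step 2: Check the mod-4 condition on each prime factor: 5 ≡ 1 (mod 4), exponent 2; 41 ≡ 1 (mod 4), exponent 1; 89 ≡ 1 (mod 4), exponent 1.
All primes ≡ 3 (mod 4) appear to even exponent (or don't appear), so by the two-squares theorem n IS expressible as a sum of two squares.
Step 3: Build a representation. Group n = k² · m with k = 5 and m = 41 · 89 = 3649 (a product of primes ≡ 1 (mod 4)); a representation of m scales to one of n via (k·x)² + (k·y)² = k²(x² + y²). Each prime p ≡ 1 (mod 4) is itself a sum of two squares; find a² by testing p − a² for a perfect square:
  41: 41 − 1² = 40, 41 − 2² = 37, 41 − 3² = 32, 41 − 4² = 25 = 5² ⇒ 41 = 4² + 5².
  89: 89 − 1² = 88, 89 − 2² = 85, 89 − 3² = 80, 89 − 4² = 73, 89 − 5² = 64 = 8² ⇒ 89 = 5² + 8².
  Combine using the Brahmagupta–Fibonacci identity (a² + b²)(c² + d²) = (ac − bd)² + (ad + bc)² = (ac + bd)² + (ad − bc)²:
  41 · 89 = 3649: from (4² + 5²)(5² + 8²), take (4·5 − 5·8, 4·8 + 5·5) = (20 − 40, 32 + 25) = (-20, 57); dropping signs (only squares matter) gives (20, 57); check 20² + 57² = 400 + 3249 = 3649 ✓.
  Scale by k = 5: (5·20, 5·57) = (100, 285).
Step 4: Order so x ≤ y and verify: 100² + 285² = 10000 + 81225 = 91225 = n. ✓

n = 91225 = 100² + 285² (one valid representation with x ≤ y).


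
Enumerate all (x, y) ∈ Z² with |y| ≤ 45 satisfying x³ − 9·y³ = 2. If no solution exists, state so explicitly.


The equation is x³ - 9y³ = 2. For fixed y, x³ = 9·y³ + 2, so a solution requires the RHS to be a perfect cube.
Strategy: iterate y from -45 to 45, compute RHS = 9·y³ + 2, and check whether it is a (positive or negative) perfect cube.
Check small values of y:
  y = 0: RHS = 2 is not a perfect cube.
  y = 1: RHS = 11 is not a perfect cube.
  y = -1: RHS = -7 is not a perfect cube.
  y = 2: RHS = 74 is not a perfect cube.
  y = -2: RHS = -70 is not a perfect cube.
  y = 3: RHS = 245 is not a perfect cube.
  y = -3: RHS = -241 is not a perfect cube.
Continuing the search up to |y| = 45 finds no solutions either.
No (x, y) in the scanned range satisfies the equation.

No integer solutions with |y| ≤ 45.


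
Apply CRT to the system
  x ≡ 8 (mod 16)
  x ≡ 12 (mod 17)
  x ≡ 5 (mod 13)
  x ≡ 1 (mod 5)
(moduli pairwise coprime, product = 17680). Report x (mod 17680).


Product of moduli M = 16 · 17 · 13 · 5 = 17680.
Merge one congruence at a time:
  Start: x ≡ 8 (mod 16).
  Combine with x ≡ 12 (mod 17); new modulus lcm = 272.
    Write x = 8 + 16·t and substitute into x ≡ 12 (mod 17): 16·t ≡ 12 − 8 = 4 (mod 17).
    The inverse of 16 mod 17 is 16 (since 16·16 = 256 = 15·17 + 1), so t ≡ 16·4 = 64 ≡ 13 (mod 17).
    Then x = 8 + 16·13 = 216, valid modulo lcm(16, 17) = 272: x ≡ 216 (mod 272).
  Combine with x ≡ 5 (mod 13); new modulus lcm = 3536.
    Write x = 216 + 272·t and substitute into x ≡ 5 (mod 13): 272·t ≡ 5 − 216 = -211 (mod 13).
    Reduce coefficients mod 13: 12·t ≡ 10 (mod 13).
    The inverse of 12 mod 13 is 12 (since 12·12 = 144 = 11·13 + 1), so t ≡ 12·10 = 120 ≡ 3 (mod 13).
    Then x = 216 + 272·3 = 1032, valid modulo lcm(272, 13) = 3536: x ≡ 1032 (mod 3536).
  Combine with x ≡ 1 (mod 5); new modulus lcm = 17680.
    Write x = 1032 + 3536·t and substitute into x ≡ 1 (mod 5): 3536·t ≡ 1 − 1032 = -1031 (mod 5).
    Reduce coefficients mod 5: 1·t ≡ 4 (mod 5).
    So t ≡ 4 (mod 5).
    Then x = 1032 + 3536·4 = 15176, valid modulo lcm(3536, 5) = 17680: x ≡ 15176 (mod 17680).
Verify against each original: 15176 mod 16 = 8, 15176 mod 17 = 12, 15176 mod 13 = 5, 15176 mod 5 = 1.

x ≡ 15176 (mod 17680).


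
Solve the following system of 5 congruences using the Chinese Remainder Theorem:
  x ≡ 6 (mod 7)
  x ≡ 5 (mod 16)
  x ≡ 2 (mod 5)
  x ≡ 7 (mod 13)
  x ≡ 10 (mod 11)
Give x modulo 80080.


Product of moduli M = 7 · 16 · 5 · 13 · 11 = 80080.
Merge one congruence at a time:
  Start: x ≡ 6 (mod 7).
  Combine with x ≡ 5 (mod 16); new modulus lcm = 112.
    Write x = 6 + 7·t and substitute into x ≡ 5 (mod 16): 7·t ≡ 5 − 6 = -1 (mod 16).
    Reduce coefficients mod 16: 7·t ≡ 15 (mod 16).
    The inverse of 7 mod 16 is 7 (since 7·7 = 49 = 3·16 + 1), so t ≡ 7·15 = 105 ≡ 9 (mod 16).
    Then x = 6 + 7·9 = 69, valid modulo lcm(7, 16) = 112: x ≡ 69 (mod 112).
  Combine with x ≡ 2 (mod 5); new modulus lcm = 560.
    Write x = 69 + 112·t and substitute into x ≡ 2 (mod 5): 112·t ≡ 2 − 69 = -67 (mod 5).
    Reduce coefficients mod 5: 2·t ≡ 3 (mod 5).
    The inverse of 2 mod 5 is 3 (since 2·3 = 6 = 1·5 + 1), so t ≡ 3·3 = 9 ≡ 4 (mod 5).
    Then x = 69 + 112·4 = 517, valid modulo lcm(112, 5) = 560: x ≡ 517 (mod 560).
  Combine with x ≡ 7 (mod 13); new modulus lcm = 7280.
    Write x = 517 + 560·t and substitute into x ≡ 7 (mod 13): 560·t ≡ 7 − 517 = -510 (mod 13).
    Reduce coefficients mod 13: 1·t ≡ 10 (mod 13).
    So t ≡ 10 (mod 13).
    Then x = 517 + 560·10 = 6117, valid modulo lcm(560, 13) = 7280: x ≡ 6117 (mod 7280).
  Combine with x ≡ 10 (mod 11); new modulus lcm = 80080.
    Write x = 6117 + 7280·t and substitute into x ≡ 10 (mod 11): 7280·t ≡ 10 − 6117 = -6107 (mod 11).
    Reduce coefficients mod 11: 9·t ≡ 9 (mod 11).
    The inverse of 9 mod 11 is 5 (since 9·5 = 45 = 4·11 + 1), so t ≡ 5·9 = 45 ≡ 1 (mod 11).
    Then x = 6117 + 7280·1 = 13397, valid modulo lcm(7280, 11) = 80080: x ≡ 13397 (mod 80080).
Verify against each original: 13397 mod 7 = 6, 13397 mod 16 = 5, 13397 mod 5 = 2, 13397 mod 13 = 7, 13397 mod 11 = 10.

x ≡ 13397 (mod 80080).


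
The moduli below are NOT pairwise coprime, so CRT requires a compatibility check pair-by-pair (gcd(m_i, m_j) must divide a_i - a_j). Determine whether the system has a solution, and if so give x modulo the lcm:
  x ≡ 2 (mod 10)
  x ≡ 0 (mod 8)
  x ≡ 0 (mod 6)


Moduli 10, 8, 6 are not pairwise coprime, so CRT works modulo lcm(m_i) when all pairwise compatibility conditions hold.
Pairwise compatibility: gcd(m_i, m_j) must divide a_i - a_j for every pair.
Merge one congruence at a time:
  Start: x ≡ 2 (mod 10).
  Combine with x ≡ 0 (mod 8): gcd(10, 8) = 2; 0 - 2 = -2, which IS divisible by 2, so compatible.
    Write x = 2 + 10·t and substitute into x ≡ 0 (mod 8): 10·t ≡ 0 − 2 = -2 (mod 8).
    Divide the congruence (and modulus) by g = 2: 5·t ≡ -1 (mod 4).
    Reduce coefficients mod 4: 1·t ≡ 3 (mod 4).
    So t ≡ 3 (mod 4).
    Then x = 2 + 10·3 = 32, valid modulo lcm(10, 8) = 40: x ≡ 32 (mod 40).
  Combine with x ≡ 0 (mod 6): gcd(40, 6) = 2; 0 - 32 = -32, which IS divisible by 2, so compatible.
    Write x = 32 + 40·t and substitute into x ≡ 0 (mod 6): 40·t ≡ 0 − 32 = -32 (mod 6).
    Divide the congruence (and modulus) by g = 2: 20·t ≡ -16 (mod 3).
    Reduce coefficients mod 3: 2·t ≡ 2 (mod 3).
    The inverse of 2 mod 3 is 2 (since 2·2 = 4 = 1·3 + 1), so t ≡ 2·2 = 4 ≡ 1 (mod 3).
    Then x = 32 + 40·1 = 72, valid modulo lcm(40, 6) = 120: x ≡ 72 (mod 120).
Verify: 72 mod 10 = 2, 72 mod 8 = 0, 72 mod 6 = 0.

x ≡ 72 (mod 120).


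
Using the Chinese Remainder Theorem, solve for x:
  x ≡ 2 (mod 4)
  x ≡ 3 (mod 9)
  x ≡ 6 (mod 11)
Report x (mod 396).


Moduli 4, 9, 11 are pairwise coprime; by CRT there is a unique solution modulo M = 4 · 9 · 11 = 396.
Solve pairwise, accumulating the modulus:
  Start with x ≡ 2 (mod 4).
  Combine with x ≡ 3 (mod 9): since gcd(4, 9) = 1, we get a unique residue mod 36.
    Write x = 2 + 4·t and substitute into x ≡ 3 (mod 9): 4·t ≡ 3 − 2 = 1 (mod 9).
    The inverse of 4 mod 9 is 7 (since 4·7 = 28 = 3·9 + 1), so t ≡ 7·1 = 7 ≡ 7 (mod 9).
    Then x = 2 + 4·7 = 30, valid modulo lcm(4, 9) = 36: x ≡ 30 (mod 36).
  Combine with x ≡ 6 (mod 11): since gcd(36, 11) = 1, we get a unique residue mod 396.
    Write x = 30 + 36·t and substitute into x ≡ 6 (mod 11): 36·t ≡ 6 − 30 = -24 (mod 11).
    Reduce coefficients mod 11: 3·t ≡ 9 (mod 11).
    The inverse of 3 mod 11 is 4 (since 3·4 = 12 = 1·11 + 1), so t ≡ 4·9 = 36 ≡ 3 (mod 11).
    Then x = 30 + 36·3 = 138, valid modulo lcm(36, 11) = 396: x ≡ 138 (mod 396).
Verify: 138 mod 4 = 2 ✓, 138 mod 9 = 3 ✓, 138 mod 11 = 6 ✓.

x ≡ 138 (mod 396).


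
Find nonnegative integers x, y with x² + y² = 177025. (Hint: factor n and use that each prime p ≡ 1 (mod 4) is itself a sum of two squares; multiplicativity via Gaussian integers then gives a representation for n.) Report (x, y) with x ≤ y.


Step 1: Factor n = 177025 = 5^2 · 73 · 97.
Step 2: Check the mod-4 condition on each prime factor: 5 ≡ 1 (mod 4), exponent 2; 73 ≡ 1 (mod 4), exponent 1; 97 ≡ 1 (mod 4), exponent 1.
All primes ≡ 3 (mod 4) appear to even exponent (or don't appear), so by the two-squares theorem n IS expressible as a sum of two squares.
Step 3: Build a representation. Group n = k² · m with k = 5 and m = 73 · 97 = 7081 (a product of primes ≡ 1 (mod 4)); a representation of m scales to one of n via (k·x)² + (k·y)² = k²(x² + y²). Each prime p ≡ 1 (mod 4) is itself a sum of two squares; find a² by testing p − a² for a perfect square:
  73: 73 − 1² = 72, 73 − 2² = 69, 73 − 3² = 64 = 8² ⇒ 73 = 3² + 8².
  97: 97 − 1² = 96, 97 − 2² = 93, 97 − 3² = 88, 97 − 4² = 81 = 9² ⇒ 97 = 4² + 9².
  Combine using the Brahmagupta–Fibonacci identity (a² + b²)(c² + d²) = (ac − bd)² + (ad + bc)² = (ac + bd)² + (ad − bc)²:
  73 · 97 = 7081: from (3² + 8²)(4² + 9²), take (3·4 − 8·9, 3·9 + 8·4) = (12 − 72, 27 + 32) = (-60, 59); dropping signs (only squares matter) gives (60, 59); check 60² + 59² = 3600 + 3481 = 7081 ✓.
  Scale by k = 5: (5·60, 5·59) = (300, 295).
Step 4: Order so x ≤ y and verify: 295² + 300² = 87025 + 90000 = 177025 = n. ✓

n = 177025 = 295² + 300² (one valid representation with x ≤ y).


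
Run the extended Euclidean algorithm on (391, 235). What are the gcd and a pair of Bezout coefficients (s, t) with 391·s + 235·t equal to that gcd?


Euclidean algorithm on (391, 235) — divide until remainder is 0:
  391 = 1 · 235 + 156
  235 = 1 · 156 + 79
  156 = 1 · 79 + 77
  79 = 1 · 77 + 2
  77 = 38 · 2 + 1
  2 = 2 · 1 + 0
gcd(391, 235) = 1.
Track Bezout coefficients alongside the remainders: start with r₀ = 391 = a·1 + b·0 (s = 1, t = 0) and r₁ = 235 = a·0 + b·1 (s = 0, t = 1); each new remainder r_{k+1} = r_{k-1} − q_k·r_k inherits s_{k+1} = s_{k-1} − q_k·s_k, t_{k+1} = t_{k-1} − q_k·t_k, so r_k = a·s_k + b·t_k at every step:
  q = 1: r = 156, s = 1 − 1·0 = 1, t = 0 − 1·1 = -1  (check: 391·1 + 235·(-1) = 156)
  q = 1: r = 79, s = 0 − 1·1 = -1, t = 1 − 1·(-1) = 2  (check: 391·(-1) + 235·2 = 79)
  q = 1: r = 77, s = 1 − 1·(-1) = 2, t = -1 − 1·2 = -3  (check: 391·2 + 235·(-3) = 77)
  q = 1: r = 2, s = -1 − 1·2 = -3, t = 2 − 1·(-3) = 5  (check: 391·(-3) + 235·5 = 2)
  q = 38: r = 1, s = 2 − 38·(-3) = 116, t = -3 − 38·5 = -193  (check: 391·116 + 235·(-193) = 1)
The row with r = 1 (the gcd) gives the Bezout coefficients s = 116, t = -193.
Result: 391 · (116) + 235 · (-193) = 1.

gcd(391, 235) = 1; s = 116, t = -193 (check: 391·116 + 235·(-193) = 1).


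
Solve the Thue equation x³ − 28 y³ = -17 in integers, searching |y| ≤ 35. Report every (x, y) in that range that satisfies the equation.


The equation is x³ - 28y³ = -17. For fixed y, x³ = 28·y³ − 17, so a solution requires the RHS to be a perfect cube.
Strategy: iterate y from -35 to 35, compute RHS = 28·y³ − 17, and check whether it is a (positive or negative) perfect cube.
Check small values of y:
  y = 0: RHS = -17 is not a perfect cube.
  y = 1: RHS = 11 is not a perfect cube.
  y = -1: RHS = -45 is not a perfect cube.
  y = 2: RHS = 207 is not a perfect cube.
  y = -2: RHS = -241 is not a perfect cube.
  y = 3: RHS = 739 is not a perfect cube.
  y = -3: RHS = -773 is not a perfect cube.
Continuing the search up to |y| = 35 finds no solutions either.
No (x, y) in the scanned range satisfies the equation.

No integer solutions with |y| ≤ 35.


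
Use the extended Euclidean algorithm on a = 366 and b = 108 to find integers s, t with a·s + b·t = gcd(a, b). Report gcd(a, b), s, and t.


Euclidean algorithm on (366, 108) — divide until remainder is 0:
  366 = 3 · 108 + 42
  108 = 2 · 42 + 24
  42 = 1 · 24 + 18
  24 = 1 · 18 + 6
  18 = 3 · 6 + 0
gcd(366, 108) = 6.
Track Bezout coefficients alongside the remainders: start with r₀ = 366 = a·1 + b·0 (s = 1, t = 0) and r₁ = 108 = a·0 + b·1 (s = 0, t = 1); each new remainder r_{k+1} = r_{k-1} − q_k·r_k inherits s_{k+1} = s_{k-1} − q_k·s_k, t_{k+1} = t_{k-1} − q_k·t_k, so r_k = a·s_k + b·t_k at every step:
  q = 3: r = 42, s = 1 − 3·0 = 1, t = 0 − 3·1 = -3  (check: 366·1 + 108·(-3) = 42)
  q = 2: r = 24, s = 0 − 2·1 = -2, t = 1 − 2·(-3) = 7  (check: 366·(-2) + 108·7 = 24)
  q = 1: r = 18, s = 1 − 1·(-2) = 3, t = -3 − 1·7 = -10  (check: 366·3 + 108·(-10) = 18)
  q = 1: r = 6, s = -2 − 1·3 = -5, t = 7 − 1·(-10) = 17  (check: 366·(-5) + 108·17 = 6)
The row with r = 6 (the gcd) gives the Bezout coefficients s = -5, t = 17.
Result: 366 · (-5) + 108 · (17) = 6.

gcd(366, 108) = 6; s = -5, t = 17 (check: 366·(-5) + 108·17 = 6).


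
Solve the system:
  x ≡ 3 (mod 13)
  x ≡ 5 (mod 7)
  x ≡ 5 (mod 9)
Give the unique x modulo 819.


Moduli 13, 7, 9 are pairwise coprime; by CRT there is a unique solution modulo M = 13 · 7 · 9 = 819.
Solve pairwise, accumulating the modulus:
  Start with x ≡ 3 (mod 13).
  Combine with x ≡ 5 (mod 7): since gcd(13, 7) = 1, we get a unique residue mod 91.
    Write x = 3 + 13·t and substitute into x ≡ 5 (mod 7): 13·t ≡ 5 − 3 = 2 (mod 7).
    Reduce coefficients mod 7: 6·t ≡ 2 (mod 7).
    The inverse of 6 mod 7 is 6 (since 6·6 = 36 = 5·7 + 1), so t ≡ 6·2 = 12 ≡ 5 (mod 7).
    Then x = 3 + 13·5 = 68, valid modulo lcm(13, 7) = 91: x ≡ 68 (mod 91).
  Combine with x ≡ 5 (mod 9): since gcd(91, 9) = 1, we get a unique residue mod 819.
    Write x = 68 + 91·t and substitute into x ≡ 5 (mod 9): 91·t ≡ 5 − 68 = -63 (mod 9).
    Reduce coefficients mod 9: 1·t ≡ 0 (mod 9).
    So t ≡ 0 (mod 9).
    Then x = 68 + 91·0 = 68, valid modulo lcm(91, 9) = 819: x ≡ 68 (mod 819).
Verify: 68 mod 13 = 3 ✓, 68 mod 7 = 5 ✓, 68 mod 9 = 5 ✓.

x ≡ 68 (mod 819).


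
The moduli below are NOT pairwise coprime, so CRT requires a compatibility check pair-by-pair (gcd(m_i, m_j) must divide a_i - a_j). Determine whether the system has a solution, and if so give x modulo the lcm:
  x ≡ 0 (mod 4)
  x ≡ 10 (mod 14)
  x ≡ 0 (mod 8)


Moduli 4, 14, 8 are not pairwise coprime, so CRT works modulo lcm(m_i) when all pairwise compatibility conditions hold.
Pairwise compatibility: gcd(m_i, m_j) must divide a_i - a_j for every pair.
Merge one congruence at a time:
  Start: x ≡ 0 (mod 4).
  Combine with x ≡ 10 (mod 14): gcd(4, 14) = 2; 10 - 0 = 10, which IS divisible by 2, so compatible.
    Write x = 0 + 4·t and substitute into x ≡ 10 (mod 14): 4·t ≡ 10 − 0 = 10 (mod 14).
    Divide the congruence (and modulus) by g = 2: 2·t ≡ 5 (mod 7).
    The inverse of 2 mod 7 is 4 (since 2·4 = 8 = 1·7 + 1), so t ≡ 4·5 = 20 ≡ 6 (mod 7).
    Then x = 0 + 4·6 = 24, valid modulo lcm(4, 14) = 28: x ≡ 24 (mod 28).
  Combine with x ≡ 0 (mod 8): gcd(28, 8) = 4; 0 - 24 = -24, which IS divisible by 4, so compatible.
    Write x = 24 + 28·t and substitute into x ≡ 0 (mod 8): 28·t ≡ 0 − 24 = -24 (mod 8).
    Divide the congruence (and modulus) by g = 4: 7·t ≡ -6 (mod 2).
    Reduce coefficients mod 2: 1·t ≡ 0 (mod 2).
    So t ≡ 0 (mod 2).
    Then x = 24 + 28·0 = 24, valid modulo lcm(28, 8) = 56: x ≡ 24 (mod 56).
Verify: 24 mod 4 = 0, 24 mod 14 = 10, 24 mod 8 = 0.

x ≡ 24 (mod 56).


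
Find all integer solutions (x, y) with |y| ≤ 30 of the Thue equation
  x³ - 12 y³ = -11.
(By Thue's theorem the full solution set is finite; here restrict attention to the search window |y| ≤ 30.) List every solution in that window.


The equation is x³ - 12y³ = -11. For fixed y, x³ = 12·y³ − 11, so a solution requires the RHS to be a perfect cube.
Strategy: iterate y from -30 to 30, compute RHS = 12·y³ − 11, and check whether it is a (positive or negative) perfect cube.
Check small values of y:
  y = 0: RHS = -11 is not a perfect cube.
  y = 1: RHS = 1 = (1)³ ⇒ x = 1 works.
  y = -1: RHS = -23 is not a perfect cube.
  y = 2: RHS = 85 is not a perfect cube.
  y = -2: RHS = -107 is not a perfect cube.
  y = 3: RHS = 313 is not a perfect cube.
  y = -3: RHS = -335 is not a perfect cube.
Continuing the search up to |y| = 30 finds no further solutions beyond those listed.
Collected solutions: (1, 1).

Solutions (with |y| ≤ 30): (1, 1).


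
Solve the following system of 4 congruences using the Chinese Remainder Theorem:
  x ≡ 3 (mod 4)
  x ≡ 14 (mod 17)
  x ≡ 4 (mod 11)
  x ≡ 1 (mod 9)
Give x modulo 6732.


Product of moduli M = 4 · 17 · 11 · 9 = 6732.
Merge one congruence at a time:
  Start: x ≡ 3 (mod 4).
  Combine with x ≡ 14 (mod 17); new modulus lcm = 68.
    Write x = 3 + 4·t and substitute into x ≡ 14 (mod 17): 4·t ≡ 14 − 3 = 11 (mod 17).
    The inverse of 4 mod 17 is 13 (since 4·13 = 52 = 3·17 + 1), so t ≡ 13·11 = 143 ≡ 7 (mod 17).
    Then x = 3 + 4·7 = 31, valid modulo lcm(4, 17) = 68: x ≡ 31 (mod 68).
  Combine with x ≡ 4 (mod 11); new modulus lcm = 748.
    Write x = 31 + 68·t and substitute into x ≡ 4 (mod 11): 68·t ≡ 4 − 31 = -27 (mod 11).
    Reduce coefficients mod 11: 2·t ≡ 6 (mod 11).
    The inverse of 2 mod 11 is 6 (since 2·6 = 12 = 1·11 + 1), so t ≡ 6·6 = 36 ≡ 3 (mod 11).
    Then x = 31 + 68·3 = 235, valid modulo lcm(68, 11) = 748: x ≡ 235 (mod 748).
  Combine with x ≡ 1 (mod 9); new modulus lcm = 6732.
    Write x = 235 + 748·t and substitute into x ≡ 1 (mod 9): 748·t ≡ 1 − 235 = -234 (mod 9).
    Reduce coefficients mod 9: 1·t ≡ 0 (mod 9).
    So t ≡ 0 (mod 9).
    Then x = 235 + 748·0 = 235, valid modulo lcm(748, 9) = 6732: x ≡ 235 (mod 6732).
Verify against each original: 235 mod 4 = 3, 235 mod 17 = 14, 235 mod 11 = 4, 235 mod 9 = 1.

x ≡ 235 (mod 6732).


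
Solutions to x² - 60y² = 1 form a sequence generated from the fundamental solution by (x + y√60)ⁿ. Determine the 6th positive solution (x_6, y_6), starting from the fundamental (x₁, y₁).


Step 1: Find the fundamental solution (x₁, y₁) of x² - 60y² = 1.
  Expand √60 as a continued fraction. a₀ = ⌊√60⌋ = 7; iterate m_{k+1} = d_k·a_k − m_k, d_{k+1} = (60 − m_{k+1}²)/d_k, a_{k+1} = ⌊(a₀ + m_{k+1})/d_{k+1}⌋ (starting m₀ = 0, d₀ = 1), with convergents p_k = a_k·p_{k-1} + p_{k-2}, q_k = a_k·q_{k-1} + q_{k-2} (p₋₁ = 1, q₋₁ = 0):
  k = 0: a₀ = 7; p₀/q₀ = 7/1; p₀² − 60·q₀² = 49 − 60 = -11.
  k = 1: m = 7, d = 11, a = ⌊(7 + 7)/11⌋ = 1; p/q = (1·7 + 1)/(1·1 + 0) = 8/1; p² − 60·q² = 64 − 60 = 4.
  k = 2: m = 4, d = 4, a = ⌊(7 + 4)/4⌋ = 2; p/q = (2·8 + 7)/(2·1 + 1) = 23/3; p² − 60·q² = 529 − 540 = -11.
  k = 3: m = 4, d = 11, a = ⌊(7 + 4)/11⌋ = 1; p/q = (1·23 + 8)/(1·3 + 1) = 31/4; p² − 60·q² = 961 − 960 = 1.
  The first convergent with p² − 60·q² = 1 gives the fundamental solution (x₁, y₁) = (31, 4).
Step 2: Apply the recurrence (x_{n+1}, y_{n+1}) = (x₁x_n + 60y₁y_n, x₁y_n + y₁x_n) repeatedly.
  From (x_1, y_1) = (31, 4): x_2 = 31·31 + 60·4·4 = 1921; y_2 = 31·4 + 4·31 = 248.
  From (x_2, y_2) = (1921, 248): x_3 = 31·1921 + 60·4·248 = 119071; y_3 = 31·248 + 4·1921 = 15372.
  From (x_3, y_3) = (119071, 15372): x_4 = 31·119071 + 60·4·15372 = 7380481; y_4 = 31·15372 + 4·119071 = 952816.
  From (x_4, y_4) = (7380481, 952816): x_5 = 31·7380481 + 60·4·952816 = 457470751; y_5 = 31·952816 + 4·7380481 = 59059220.
  From (x_5, y_5) = (457470751, 59059220): x_6 = 31·457470751 + 60·4·59059220 = 28355806081; y_6 = 31·59059220 + 4·457470751 = 3660718824.
Step 3: Verify x_6² - 60·y_6² = 804051738503276578561 - 804051738503276578560 = 1 (should be 1). ✓

(x_1, y_1) = (31, 4); (x_6, y_6) = (28355806081, 3660718824).


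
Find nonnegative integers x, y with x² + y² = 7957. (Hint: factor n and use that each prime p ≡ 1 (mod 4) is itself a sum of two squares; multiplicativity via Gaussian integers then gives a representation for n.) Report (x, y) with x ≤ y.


Step 1: Factor n = 7957 = 73 · 109.
Step 2: Check the mod-4 condition on each prime factor: 73 ≡ 1 (mod 4), exponent 1; 109 ≡ 1 (mod 4), exponent 1.
All primes ≡ 3 (mod 4) appear to even exponent (or don't appear), so by the two-squares theorem n IS expressible as a sum of two squares.
Step 3: Build a representation. Here n = 73 · 109 is a product of primes ≡ 1 (mod 4). Each prime p ≡ 1 (mod 4) is itself a sum of two squares; find a² by testing p − a² for a perfect square:
  73: 73 − 1² = 72, 73 − 2² = 69, 73 − 3² = 64 = 8² ⇒ 73 = 3² + 8².
  109: 109 − 1² = 108, 109 − 2² = 105, 109 − 3² = 100 = 10² ⇒ 109 = 3² + 10².
  Combine using the Brahmagupta–Fibonacci identity (a² + b²)(c² + d²) = (ac − bd)² + (ad + bc)² = (ac + bd)² + (ad − bc)²:
  73 · 109 = 7957: from (3² + 8²)(3² + 10²), take (3·3 − 8·10, 3·10 + 8·3) = (9 − 80, 30 + 24) = (-71, 54); dropping signs (only squares matter) gives (71, 54); check 71² + 54² = 5041 + 2916 = 7957 ✓.
Step 4: Order so x ≤ y and verify: 54² + 71² = 2916 + 5041 = 7957 = n. ✓

n = 7957 = 54² + 71² (one valid representation with x ≤ y).


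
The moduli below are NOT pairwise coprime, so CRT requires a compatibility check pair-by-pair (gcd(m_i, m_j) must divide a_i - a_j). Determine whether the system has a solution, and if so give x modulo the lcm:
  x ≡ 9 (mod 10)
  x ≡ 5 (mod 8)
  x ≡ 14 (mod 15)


Moduli 10, 8, 15 are not pairwise coprime, so CRT works modulo lcm(m_i) when all pairwise compatibility conditions hold.
Pairwise compatibility: gcd(m_i, m_j) must divide a_i - a_j for every pair.
Merge one congruence at a time:
  Start: x ≡ 9 (mod 10).
  Combine with x ≡ 5 (mod 8): gcd(10, 8) = 2; 5 - 9 = -4, which IS divisible by 2, so compatible.
    Write x = 9 + 10·t and substitute into x ≡ 5 (mod 8): 10·t ≡ 5 − 9 = -4 (mod 8).
    Divide the congruence (and modulus) by g = 2: 5·t ≡ -2 (mod 4).
    Reduce coefficients mod 4: 1·t ≡ 2 (mod 4).
    So t ≡ 2 (mod 4).
    Then x = 9 + 10·2 = 29, valid modulo lcm(10, 8) = 40: x ≡ 29 (mod 40).
  Combine with x ≡ 14 (mod 15): gcd(40, 15) = 5; 14 - 29 = -15, which IS divisible by 5, so compatible.
    Write x = 29 + 40·t and substitute into x ≡ 14 (mod 15): 40·t ≡ 14 − 29 = -15 (mod 15).
    Divide the congruence (and modulus) by g = 5: 8·t ≡ -3 (mod 3).
    Reduce coefficients mod 3: 2·t ≡ 0 (mod 3).
    The inverse of 2 mod 3 is 2 (since 2·2 = 4 = 1·3 + 1), so t ≡ 2·0 = 0 ≡ 0 (mod 3).
    Then x = 29 + 40·0 = 29, valid modulo lcm(40, 15) = 120: x ≡ 29 (mod 120).
Verify: 29 mod 10 = 9, 29 mod 8 = 5, 29 mod 15 = 14.

x ≡ 29 (mod 120).


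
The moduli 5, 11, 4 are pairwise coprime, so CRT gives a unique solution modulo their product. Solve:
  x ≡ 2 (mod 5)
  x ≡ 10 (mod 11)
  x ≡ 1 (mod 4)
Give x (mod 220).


Moduli 5, 11, 4 are pairwise coprime; by CRT there is a unique solution modulo M = 5 · 11 · 4 = 220.
Solve pairwise, accumulating the modulus:
  Start with x ≡ 2 (mod 5).
  Combine with x ≡ 10 (mod 11): since gcd(5, 11) = 1, we get a unique residue mod 55.
    Write x = 2 + 5·t and substitute into x ≡ 10 (mod 11): 5·t ≡ 10 − 2 = 8 (mod 11).
    The inverse of 5 mod 11 is 9 (since 5·9 = 45 = 4·11 + 1), so t ≡ 9·8 = 72 ≡ 6 (mod 11).
    Then x = 2 + 5·6 = 32, valid modulo lcm(5, 11) = 55: x ≡ 32 (mod 55).
  Combine with x ≡ 1 (mod 4): since gcd(55, 4) = 1, we get a unique residue mod 220.
    Write x = 32 + 55·t and substitute into x ≡ 1 (mod 4): 55·t ≡ 1 − 32 = -31 (mod 4).
    Reduce coefficients mod 4: 3·t ≡ 1 (mod 4).
    The inverse of 3 mod 4 is 3 (since 3·3 = 9 = 2·4 + 1), so t ≡ 3·1 = 3 ≡ 3 (mod 4).
    Then x = 32 + 55·3 = 197, valid modulo lcm(55, 4) = 220: x ≡ 197 (mod 220).
Verify: 197 mod 5 = 2 ✓, 197 mod 11 = 10 ✓, 197 mod 4 = 1 ✓.

x ≡ 197 (mod 220).


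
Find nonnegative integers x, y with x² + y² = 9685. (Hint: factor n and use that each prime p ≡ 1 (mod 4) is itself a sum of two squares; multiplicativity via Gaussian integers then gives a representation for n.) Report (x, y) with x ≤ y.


Step 1: Factor n = 9685 = 5 · 13 · 149.
Step 2: Check the mod-4 condition on each prime factor: 5 ≡ 1 (mod 4), exponent 1; 13 ≡ 1 (mod 4), exponent 1; 149 ≡ 1 (mod 4), exponent 1.
All primes ≡ 3 (mod 4) appear to even exponent (or don't appear), so by the two-squares theorem n IS expressible as a sum of two squares.
Step 3: Build a representation. Here n = 5 · 13 · 149 is a product of primes ≡ 1 (mod 4). Each prime p ≡ 1 (mod 4) is itself a sum of two squares; find a² by testing p − a² for a perfect square:
  5: 5 − 1² = 4 = 2² ⇒ 5 = 1² + 2².
  13: 13 − 1² = 12, 13 − 2² = 9 = 3² ⇒ 13 = 2² + 3².
  149: 149 − 1² = 148, 149 − 2² = 145, 149 − 3² = 140, 149 − 4² = 133, 149 − 5² = 124, 149 − 6² = 113, 149 − 7² = 100 = 10² ⇒ 149 = 7² + 10².
  Combine using the Brahmagupta–Fibonacci identity (a² + b²)(c² + d²) = (ac − bd)² + (ad + bc)² = (ac + bd)² + (ad − bc)²:
  5 · 13 = 65: from (1² + 2²)(2² + 3²), take (1·2 − 2·3, 1·3 + 2·2) = (2 − 6, 3 + 4) = (-4, 7); dropping signs (only squares matter) gives (4, 7); check 4² + 7² = 16 + 49 = 65 ✓.
  65 · 149 = 9685: from (4² + 7²)(7² + 10²), take (4·7 − 7·10, 4·10 + 7·7) = (28 − 70, 40 + 49) = (-42, 89); dropping signs (only squares matter) gives (42, 89); check 42² + 89² = 1764 + 7921 = 9685 ✓.
Step 4: Order so x ≤ y and verify: 42² + 89² = 1764 + 7921 = 9685 = n. ✓

n = 9685 = 42² + 89² (one valid representation with x ≤ y).


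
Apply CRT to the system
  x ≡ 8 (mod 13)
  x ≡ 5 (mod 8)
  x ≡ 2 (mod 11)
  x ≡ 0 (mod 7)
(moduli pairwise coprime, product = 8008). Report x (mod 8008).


Product of moduli M = 13 · 8 · 11 · 7 = 8008.
Merge one congruence at a time:
  Start: x ≡ 8 (mod 13).
  Combine with x ≡ 5 (mod 8); new modulus lcm = 104.
    Write x = 8 + 13·t and substitute into x ≡ 5 (mod 8): 13·t ≡ 5 − 8 = -3 (mod 8).
    Reduce coefficients mod 8: 5·t ≡ 5 (mod 8).
    The inverse of 5 mod 8 is 5 (since 5·5 = 25 = 3·8 + 1), so t ≡ 5·5 = 25 ≡ 1 (mod 8).
    Then x = 8 + 13·1 = 21, valid modulo lcm(13, 8) = 104: x ≡ 21 (mod 104).
  Combine with x ≡ 2 (mod 11); new modulus lcm = 1144.
    Write x = 21 + 104·t and substitute into x ≡ 2 (mod 11): 104·t ≡ 2 − 21 = -19 (mod 11).
    Reduce coefficients mod 11: 5·t ≡ 3 (mod 11).
    The inverse of 5 mod 11 is 9 (since 5·9 = 45 = 4·11 + 1), so t ≡ 9·3 = 27 ≡ 5 (mod 11).
    Then x = 21 + 104·5 = 541, valid modulo lcm(104, 11) = 1144: x ≡ 541 (mod 1144).
  Combine with x ≡ 0 (mod 7); new modulus lcm = 8008.
    Write x = 541 + 1144·t and substitute into x ≡ 0 (mod 7): 1144·t ≡ 0 − 541 = -541 (mod 7).
    Reduce coefficients mod 7: 3·t ≡ 5 (mod 7).
    The inverse of 3 mod 7 is 5 (since 3·5 = 15 = 2·7 + 1), so t ≡ 5·5 = 25 ≡ 4 (mod 7).
    Then x = 541 + 1144·4 = 5117, valid modulo lcm(1144, 7) = 8008: x ≡ 5117 (mod 8008).
Verify against each original: 5117 mod 13 = 8, 5117 mod 8 = 5, 5117 mod 11 = 2, 5117 mod 7 = 0.

x ≡ 5117 (mod 8008).


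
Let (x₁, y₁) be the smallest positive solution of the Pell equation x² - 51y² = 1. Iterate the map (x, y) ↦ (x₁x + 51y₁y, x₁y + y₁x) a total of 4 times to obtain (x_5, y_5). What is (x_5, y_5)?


Step 1: Find the fundamental solution (x₁, y₁) of x² - 51y² = 1.
  Expand √51 as a continued fraction. a₀ = ⌊√51⌋ = 7; iterate m_{k+1} = d_k·a_k − m_k, d_{k+1} = (51 − m_{k+1}²)/d_k, a_{k+1} = ⌊(a₀ + m_{k+1})/d_{k+1}⌋ (starting m₀ = 0, d₀ = 1), with convergents p_k = a_k·p_{k-1} + p_{k-2}, q_k = a_k·q_{k-1} + q_{k-2} (p₋₁ = 1, q₋₁ = 0):
  k = 0: a₀ = 7; p₀/q₀ = 7/1; p₀² − 51·q₀² = 49 − 51 = -2.
  k = 1: m = 7, d = 2, a = ⌊(7 + 7)/2⌋ = 7; p/q = (7·7 + 1)/(7·1 + 0) = 50/7; p² − 51·q² = 2500 − 2499 = 1.
  The first convergent with p² − 51·q² = 1 gives the fundamental solution (x₁, y₁) = (50, 7).
Step 2: Apply the recurrence (x_{n+1}, y_{n+1}) = (x₁x_n + 51y₁y_n, x₁y_n + y₁x_n) repeatedly.
  From (x_1, y_1) = (50, 7): x_2 = 50·50 + 51·7·7 = 4999; y_2 = 50·7 + 7·50 = 700.
  From (x_2, y_2) = (4999, 700): x_3 = 50·4999 + 51·7·700 = 499850; y_3 = 50·700 + 7·4999 = 69993.
  From (x_3, y_3) = (499850, 69993): x_4 = 50·499850 + 51·7·69993 = 49980001; y_4 = 50·69993 + 7·499850 = 6998600.
  From (x_4, y_4) = (49980001, 6998600): x_5 = 50·49980001 + 51·7·6998600 = 4997500250; y_5 = 50·6998600 + 7·49980001 = 699790007.
Step 3: Verify x_5² - 51·y_5² = 24975008748750062500 - 24975008748750062499 = 1 (should be 1). ✓

(x_1, y_1) = (50, 7); (x_5, y_5) = (4997500250, 699790007).
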